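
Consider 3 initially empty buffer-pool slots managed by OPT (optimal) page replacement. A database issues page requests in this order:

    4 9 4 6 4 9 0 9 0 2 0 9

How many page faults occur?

5

4: miss, frames [4]
9: miss, frames [4, 9]
4: hit
6: miss, frames [4, 9, 6]
4: hit
9: hit
0: miss, evict 6, frames [4, 9, 0]
9: hit
0: hit
2: miss, evict 4, frames [9, 0, 2]
0: hit
9: hit
Page faults: 5.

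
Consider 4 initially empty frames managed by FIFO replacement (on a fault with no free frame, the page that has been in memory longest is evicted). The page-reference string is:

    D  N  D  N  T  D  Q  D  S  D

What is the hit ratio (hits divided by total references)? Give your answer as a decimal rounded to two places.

0.40

D: miss, frames {D}
N: miss, frames {D,N}
D: hit
N: hit
T: miss, frames {D,N,T}
D: hit
Q: miss, frames {D,N,T,Q}
D: hit
S: miss, evict D, frames {N,T,Q,S}
D: miss, evict N, frames {T,Q,S,D}
Hits: 4 of 10 references → 4/10 = 0.4000.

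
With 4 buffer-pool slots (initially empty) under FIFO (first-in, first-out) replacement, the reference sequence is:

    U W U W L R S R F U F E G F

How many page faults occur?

9

U: fault, frames {U}
W: fault, frames {U,W}
U: hit
W: hit
L: fault, frames {U,W,L}
R: fault, frames {U,W,L,R}
S: fault, evict U, frames {W,L,R,S}
R: hit
F: fault, evict W, frames {L,R,S,F}
U: fault, evict L, frames {R,S,F,U}
F: hit
E: fault, evict R, frames {S,F,U,E}
G: fault, evict S, frames {F,U,E,G}
F: hit
Page faults: 9.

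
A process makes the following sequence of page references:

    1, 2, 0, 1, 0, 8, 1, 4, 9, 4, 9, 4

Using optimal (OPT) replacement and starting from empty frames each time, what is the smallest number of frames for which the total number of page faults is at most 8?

2

f=1: 12 faults
f=2: 6 faults
f=3: 6 faults
f=4: 6 faults
f=5: 6 faults
f=6: 6 faults
Smallest f with faults ≤ 8 is 2.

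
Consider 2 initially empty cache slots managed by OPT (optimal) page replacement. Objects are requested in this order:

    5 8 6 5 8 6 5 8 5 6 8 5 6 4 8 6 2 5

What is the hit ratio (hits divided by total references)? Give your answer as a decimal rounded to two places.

0.39

5: fault, frames [5]
8: fault, frames [5, 8]
6: fault, evict 8, frames [5, 6]
5: hit
8: fault, evict 5, frames [6, 8]
6: hit
5: fault, evict 6, frames [8, 5]
8: hit
5: hit
6: fault, evict 5, frames [8, 6]
8: hit
5: fault, evict 8, frames [6, 5]
6: hit
4: fault, evict 5, frames [6, 4]
8: fault, evict 4, frames [6, 8]
6: hit
2: fault, evict 8, frames [6, 2]
5: fault, evict 2, frames [6, 5]
Hits: 7 of 18 references → 7/18 = 0.3889.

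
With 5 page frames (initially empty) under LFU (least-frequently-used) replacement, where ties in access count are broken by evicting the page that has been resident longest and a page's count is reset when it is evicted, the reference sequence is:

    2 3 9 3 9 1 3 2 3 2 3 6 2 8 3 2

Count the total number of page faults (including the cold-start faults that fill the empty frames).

6

2 -> miss, frames (2)
3 -> miss, frames (2 3)
9 -> miss, frames (2 3 9)
3 -> hit
9 -> hit
1 -> miss, frames (2 3 9 1)
3 -> hit
2 -> hit
3 -> hit
2 -> hit
3 -> hit
6 -> miss, frames (2 3 9 1 6)
2 -> hit
8 -> miss, evict 1, frames (2 3 9 6 8)
3 -> hit
2 -> hit
Page faults: 6.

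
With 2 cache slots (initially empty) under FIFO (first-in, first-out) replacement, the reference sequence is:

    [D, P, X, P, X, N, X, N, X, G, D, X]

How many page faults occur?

7

D → miss, frames [D]
P → miss, frames [D, P]
X → miss, evict D, frames [P, X]
P → hit
X → hit
N → miss, evict P, frames [X, N]
X → hit
N → hit
X → hit
G → miss, evict X, frames [N, G]
D → miss, evict N, frames [G, D]
X → miss, evict G, frames [D, X]
Page faults: 7.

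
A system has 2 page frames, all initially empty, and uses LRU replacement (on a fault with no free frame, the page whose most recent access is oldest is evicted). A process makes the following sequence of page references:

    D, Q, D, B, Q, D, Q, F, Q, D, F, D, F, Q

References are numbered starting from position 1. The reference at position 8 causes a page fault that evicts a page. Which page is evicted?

pos 1: D → miss, frames [D]
pos 2: Q → miss, frames [D, Q]
pos 3: D → hit
pos 4: B → miss, evict Q, frames [D, B]
pos 5: Q → miss, evict D, frames [B, Q]
pos 6: D → miss, evict B, frames [Q, D]
pos 7: Q → hit
pos 8: F → miss, evict D, frames [Q, F]
At position 8, page D is evicted.

D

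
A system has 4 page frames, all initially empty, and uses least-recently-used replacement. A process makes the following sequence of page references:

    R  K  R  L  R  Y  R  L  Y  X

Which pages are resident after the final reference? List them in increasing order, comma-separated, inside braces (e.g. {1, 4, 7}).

{L, R, X, Y}

R -> fault, frames (R)
K -> fault, frames (R K)
R -> hit
L -> fault, frames (K R L)
R -> hit
Y -> fault, frames (K L R Y)
R -> hit
L -> hit
Y -> hit
X -> fault, evict K, frames (R L Y X)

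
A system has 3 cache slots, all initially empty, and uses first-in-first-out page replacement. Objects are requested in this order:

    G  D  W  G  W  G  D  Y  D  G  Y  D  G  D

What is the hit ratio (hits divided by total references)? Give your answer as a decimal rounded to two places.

G: miss, frames {G}
D: miss, frames {G,D}
W: miss, frames {G,D,W}
G: hit
W: hit
G: hit
D: hit
Y: miss, evict G, frames {D,W,Y}
D: hit
G: miss, evict D, frames {W,Y,G}
Y: hit
D: miss, evict W, frames {Y,G,D}
G: hit
D: hit
Hits: 8 of 14 references → 8/14 = 0.5714.

0.57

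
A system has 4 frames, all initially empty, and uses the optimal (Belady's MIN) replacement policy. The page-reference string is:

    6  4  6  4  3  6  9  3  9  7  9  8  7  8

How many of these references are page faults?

6

6 → fault, frames (6)
4 → fault, frames (6 4)
6 → hit
4 → hit
3 → fault, frames (6 4 3)
6 → hit
9 → fault, frames (6 4 3 9)
3 → hit
9 → hit
7 → fault, evict 3, frames (6 4 9 7)
9 → hit
8 → fault, evict 9, frames (6 4 7 8)
7 → hit
8 → hit
Page faults: 6.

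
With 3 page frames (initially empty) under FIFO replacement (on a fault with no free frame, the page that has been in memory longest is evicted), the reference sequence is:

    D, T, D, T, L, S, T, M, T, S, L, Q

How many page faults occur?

D: miss, frames (D)
T: miss, frames (D T)
D: hit
T: hit
L: miss, frames (D T L)
S: miss, evict D, frames (T L S)
T: hit
M: miss, evict T, frames (L S M)
T: miss, evict L, frames (S M T)
S: hit
L: miss, evict S, frames (M T L)
Q: miss, evict M, frames (T L Q)
Page faults: 8.

8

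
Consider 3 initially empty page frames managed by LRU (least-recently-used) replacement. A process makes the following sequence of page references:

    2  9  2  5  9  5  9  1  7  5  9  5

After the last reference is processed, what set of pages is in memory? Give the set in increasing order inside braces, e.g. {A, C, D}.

2 -> fault, frames [2]
9 -> fault, frames [2, 9]
2 -> hit
5 -> fault, frames [9, 2, 5]
9 -> hit
5 -> hit
9 -> hit
1 -> fault, evict 2, frames [5, 9, 1]
7 -> fault, evict 5, frames [9, 1, 7]
5 -> fault, evict 9, frames [1, 7, 5]
9 -> fault, evict 1, frames [7, 5, 9]
5 -> hit

{5, 7, 9}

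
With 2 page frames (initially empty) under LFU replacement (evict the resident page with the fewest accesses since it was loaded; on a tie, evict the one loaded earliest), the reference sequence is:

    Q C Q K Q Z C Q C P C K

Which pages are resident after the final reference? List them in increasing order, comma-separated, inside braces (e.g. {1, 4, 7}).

{K, Q}

Q: fault, frames [Q]
C: fault, frames [Q, C]
Q: hit
K: fault, evict C, frames [Q, K]
Q: hit
Z: fault, evict K, frames [Q, Z]
C: fault, evict Z, frames [Q, C]
Q: hit
C: hit
P: fault, evict C, frames [Q, P]
C: fault, evict P, frames [Q, C]
K: fault, evict C, frames [Q, K]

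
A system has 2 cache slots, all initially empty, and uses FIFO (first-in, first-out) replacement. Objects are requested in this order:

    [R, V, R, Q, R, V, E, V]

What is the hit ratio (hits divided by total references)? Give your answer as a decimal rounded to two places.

R: fault, frames [R]
V: fault, frames [R, V]
R: hit
Q: fault, evict R, frames [V, Q]
R: fault, evict V, frames [Q, R]
V: fault, evict Q, frames [R, V]
E: fault, evict R, frames [V, E]
V: hit
Hits: 2 of 8 references → 2/8 = 0.2500.

0.25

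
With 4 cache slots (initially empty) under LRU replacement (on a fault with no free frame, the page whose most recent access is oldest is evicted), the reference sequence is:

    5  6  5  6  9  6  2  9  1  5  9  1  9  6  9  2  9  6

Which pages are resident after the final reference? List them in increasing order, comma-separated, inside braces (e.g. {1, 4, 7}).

5: miss, frames (5)
6: miss, frames (5 6)
5: hit
6: hit
9: miss, frames (5 6 9)
6: hit
2: miss, frames (5 9 6 2)
9: hit
1: miss, evict 5, frames (6 2 9 1)
5: miss, evict 6, frames (2 9 1 5)
9: hit
1: hit
9: hit
6: miss, evict 2, frames (5 1 9 6)
9: hit
2: miss, evict 5, frames (1 6 9 2)
9: hit
6: hit

{1, 2, 6, 9}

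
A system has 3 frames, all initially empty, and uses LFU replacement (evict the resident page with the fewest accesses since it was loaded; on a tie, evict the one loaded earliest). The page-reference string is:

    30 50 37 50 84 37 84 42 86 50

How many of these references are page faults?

7

30 -> miss, frames [30]
50 -> miss, frames [30, 50]
37 -> miss, frames [30, 50, 37]
50 -> hit
84 -> miss, evict 30, frames [50, 37, 84]
37 -> hit
84 -> hit
42 -> miss, evict 50, frames [37, 84, 42]
86 -> miss, evict 42, frames [37, 84, 86]
50 -> miss, evict 86, frames [37, 84, 50]
Page faults: 7.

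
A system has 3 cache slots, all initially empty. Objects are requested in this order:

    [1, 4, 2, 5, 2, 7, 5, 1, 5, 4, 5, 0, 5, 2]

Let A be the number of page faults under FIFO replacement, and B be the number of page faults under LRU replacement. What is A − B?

Under FIFO: F F F F . F . F . F F F . F → 10 faults.
Under LRU: F F F F . F . F . F . F . F → 9 faults.
A − B = 10 − 9 = 1.

1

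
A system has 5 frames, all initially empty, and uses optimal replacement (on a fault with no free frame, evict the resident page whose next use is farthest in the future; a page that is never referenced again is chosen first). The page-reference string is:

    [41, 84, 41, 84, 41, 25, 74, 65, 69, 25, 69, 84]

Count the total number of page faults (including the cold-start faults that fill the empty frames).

6

41 → fault, frames [41]
84 → fault, frames [41, 84]
41 → hit
84 → hit
41 → hit
25 → fault, frames [41, 84, 25]
74 → fault, frames [41, 84, 25, 74]
65 → fault, frames [41, 84, 25, 74, 65]
69 → fault, evict 65, frames [41, 84, 25, 74, 69]
25 → hit
69 → hit
84 → hit
Page faults: 6.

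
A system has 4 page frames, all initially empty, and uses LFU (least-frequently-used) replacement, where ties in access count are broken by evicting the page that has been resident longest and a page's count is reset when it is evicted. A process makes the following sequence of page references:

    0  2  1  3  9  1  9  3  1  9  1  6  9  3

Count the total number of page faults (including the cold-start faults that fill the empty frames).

0 → fault, frames [0]
2 → fault, frames [0, 2]
1 → fault, frames [0, 2, 1]
3 → fault, frames [0, 2, 1, 3]
9 → fault, evict 0, frames [2, 1, 3, 9]
1 → hit
9 → hit
3 → hit
1 → hit
9 → hit
1 → hit
6 → fault, evict 2, frames [1, 3, 9, 6]
9 → hit
3 → hit
Page faults: 6.

6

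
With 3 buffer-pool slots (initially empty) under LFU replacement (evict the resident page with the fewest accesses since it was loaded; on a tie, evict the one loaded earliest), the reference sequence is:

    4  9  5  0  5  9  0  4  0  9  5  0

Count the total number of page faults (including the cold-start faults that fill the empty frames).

4 → fault, frames (4)
9 → fault, frames (4 9)
5 → fault, frames (4 9 5)
0 → fault, evict 4, frames (9 5 0)
5 → hit
9 → hit
0 → hit
4 → fault, evict 9, frames (5 0 4)
0 → hit
9 → fault, evict 4, frames (5 0 9)
5 → hit
0 → hit
Page faults: 6.

6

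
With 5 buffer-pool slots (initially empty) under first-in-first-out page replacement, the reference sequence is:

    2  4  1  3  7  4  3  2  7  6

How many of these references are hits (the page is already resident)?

2 → miss, frames {2}
4 → miss, frames {2,4}
1 → miss, frames {2,4,1}
3 → miss, frames {2,4,1,3}
7 → miss, frames {2,4,1,3,7}
4 → hit
3 → hit
2 → hit
7 → hit
6 → miss, evict 2, frames {4,1,3,7,6}
Hits: 4.

4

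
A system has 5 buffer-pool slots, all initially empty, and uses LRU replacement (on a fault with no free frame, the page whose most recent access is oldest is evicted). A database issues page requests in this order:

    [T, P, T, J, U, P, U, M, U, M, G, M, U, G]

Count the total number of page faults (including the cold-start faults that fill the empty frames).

T → fault, frames [T]
P → fault, frames [T, P]
T → hit
J → fault, frames [P, T, J]
U → fault, frames [P, T, J, U]
P → hit
U → hit
M → fault, frames [T, J, P, U, M]
U → hit
M → hit
G → fault, evict T, frames [J, P, U, M, G]
M → hit
U → hit
G → hit
Page faults: 6.

6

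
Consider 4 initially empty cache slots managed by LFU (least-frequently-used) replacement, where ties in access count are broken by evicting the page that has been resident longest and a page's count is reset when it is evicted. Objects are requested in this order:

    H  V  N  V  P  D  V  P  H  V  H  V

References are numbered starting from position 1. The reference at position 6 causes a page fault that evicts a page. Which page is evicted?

pos 1: H → miss, frames [H]
pos 2: V → miss, frames [H, V]
pos 3: N → miss, frames [H, V, N]
pos 4: V → hit
pos 5: P → miss, frames [H, V, N, P]
pos 6: D → miss, evict H, frames [V, N, P, D]
At position 6, page H is evicted.

H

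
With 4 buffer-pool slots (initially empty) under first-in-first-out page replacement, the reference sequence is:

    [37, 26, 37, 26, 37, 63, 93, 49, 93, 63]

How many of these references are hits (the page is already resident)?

5

37 -> miss, frames [37]
26 -> miss, frames [37, 26]
37 -> hit
26 -> hit
37 -> hit
63 -> miss, frames [37, 26, 63]
93 -> miss, frames [37, 26, 63, 93]
49 -> miss, evict 37, frames [26, 63, 93, 49]
93 -> hit
63 -> hit
Hits: 5.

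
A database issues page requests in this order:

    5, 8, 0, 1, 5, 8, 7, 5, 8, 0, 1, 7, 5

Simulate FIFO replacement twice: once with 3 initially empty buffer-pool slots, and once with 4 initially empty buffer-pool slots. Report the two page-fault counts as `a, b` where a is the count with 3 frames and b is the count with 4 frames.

3 frames: F F F F F F F . . F F . F → 10 faults.
4 frames: F F F F . . F F F F F F F → 11 faults.
11 > 10: adding a frame increased faults — Belady's anomaly.

10, 11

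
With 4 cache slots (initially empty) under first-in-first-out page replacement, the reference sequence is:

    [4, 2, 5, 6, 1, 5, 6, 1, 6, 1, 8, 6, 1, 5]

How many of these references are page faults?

6

4: fault, frames (4)
2: fault, frames (4 2)
5: fault, frames (4 2 5)
6: fault, frames (4 2 5 6)
1: fault, evict 4, frames (2 5 6 1)
5: hit
6: hit
1: hit
6: hit
1: hit
8: fault, evict 2, frames (5 6 1 8)
6: hit
1: hit
5: hit
Page faults: 6.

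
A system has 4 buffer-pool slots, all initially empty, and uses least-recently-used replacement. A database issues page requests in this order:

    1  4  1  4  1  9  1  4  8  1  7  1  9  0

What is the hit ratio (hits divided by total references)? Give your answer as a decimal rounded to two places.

0.50

1: miss, frames [1]
4: miss, frames [1, 4]
1: hit
4: hit
1: hit
9: miss, frames [4, 1, 9]
1: hit
4: hit
8: miss, frames [9, 1, 4, 8]
1: hit
7: miss, evict 9, frames [4, 8, 1, 7]
1: hit
9: miss, evict 4, frames [8, 7, 1, 9]
0: miss, evict 8, frames [7, 1, 9, 0]
Hits: 7 of 14 references → 7/14 = 0.5000.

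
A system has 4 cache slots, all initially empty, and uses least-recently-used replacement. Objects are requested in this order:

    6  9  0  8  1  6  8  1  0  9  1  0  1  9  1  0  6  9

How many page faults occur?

6: miss, frames {6}
9: miss, frames {6,9}
0: miss, frames {6,9,0}
8: miss, frames {6,9,0,8}
1: miss, evict 6, frames {9,0,8,1}
6: miss, evict 9, frames {0,8,1,6}
8: hit
1: hit
0: hit
9: miss, evict 6, frames {8,1,0,9}
1: hit
0: hit
1: hit
9: hit
1: hit
0: hit
6: miss, evict 8, frames {9,1,0,6}
9: hit
Page faults: 8.

8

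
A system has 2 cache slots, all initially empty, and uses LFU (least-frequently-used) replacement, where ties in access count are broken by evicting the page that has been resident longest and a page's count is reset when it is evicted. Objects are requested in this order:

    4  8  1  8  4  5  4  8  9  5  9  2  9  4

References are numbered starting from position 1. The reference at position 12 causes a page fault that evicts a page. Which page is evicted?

9

pos 1: 4: fault, frames {4}
pos 2: 8: fault, frames {4,8}
pos 3: 1: fault, evict 4, frames {8,1}
pos 4: 8: hit
pos 5: 4: fault, evict 1, frames {8,4}
pos 6: 5: fault, evict 4, frames {8,5}
pos 7: 4: fault, evict 5, frames {8,4}
pos 8: 8: hit
pos 9: 9: fault, evict 4, frames {8,9}
pos 10: 5: fault, evict 9, frames {8,5}
pos 11: 9: fault, evict 5, frames {8,9}
pos 12: 2: fault, evict 9, frames {8,2}
At position 12, page 9 is evicted.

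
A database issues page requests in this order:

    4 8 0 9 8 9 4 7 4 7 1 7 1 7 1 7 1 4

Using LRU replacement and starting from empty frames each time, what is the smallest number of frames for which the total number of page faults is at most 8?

f=1: 18 faults
f=2: 9 faults
f=3: 7 faults
f=4: 6 faults
f=5: 6 faults
f=6: 6 faults
Smallest f with faults ≤ 8 is 3.

3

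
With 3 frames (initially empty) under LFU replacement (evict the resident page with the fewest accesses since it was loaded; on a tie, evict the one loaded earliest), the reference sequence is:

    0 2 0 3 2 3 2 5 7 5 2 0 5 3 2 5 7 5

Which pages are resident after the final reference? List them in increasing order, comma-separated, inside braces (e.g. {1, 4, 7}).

{2, 3, 5}

0 → fault, frames {0}
2 → fault, frames {0,2}
0 → hit
3 → fault, frames {0,2,3}
2 → hit
3 → hit
2 → hit
5 → fault, evict 0, frames {2,3,5}
7 → fault, evict 5, frames {2,3,7}
5 → fault, evict 7, frames {2,3,5}
2 → hit
0 → fault, evict 5, frames {2,3,0}
5 → fault, evict 0, frames {2,3,5}
3 → hit
2 → hit
5 → hit
7 → fault, evict 5, frames {2,3,7}
5 → fault, evict 7, frames {2,3,5}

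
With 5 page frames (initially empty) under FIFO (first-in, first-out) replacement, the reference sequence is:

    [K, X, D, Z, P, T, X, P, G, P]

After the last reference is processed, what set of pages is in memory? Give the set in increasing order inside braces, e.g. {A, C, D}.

K -> fault, frames (K)
X -> fault, frames (K X)
D -> fault, frames (K X D)
Z -> fault, frames (K X D Z)
P -> fault, frames (K X D Z P)
T -> fault, evict K, frames (X D Z P T)
X -> hit
P -> hit
G -> fault, evict X, frames (D Z P T G)
P -> hit

{D, G, P, T, Z}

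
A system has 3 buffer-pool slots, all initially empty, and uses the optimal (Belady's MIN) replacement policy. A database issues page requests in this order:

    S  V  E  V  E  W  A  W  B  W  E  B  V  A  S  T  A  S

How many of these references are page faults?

10

S: miss, frames [S]
V: miss, frames [S, V]
E: miss, frames [S, V, E]
V: hit
E: hit
W: miss, evict S, frames [V, E, W]
A: miss, evict V, frames [E, W, A]
W: hit
B: miss, evict A, frames [E, W, B]
W: hit
E: hit
B: hit
V: miss, evict B, frames [E, W, V]
A: miss, evict V, frames [E, W, A]
S: miss, evict W, frames [E, A, S]
T: miss, evict E, frames [A, S, T]
A: hit
S: hit
Page faults: 10.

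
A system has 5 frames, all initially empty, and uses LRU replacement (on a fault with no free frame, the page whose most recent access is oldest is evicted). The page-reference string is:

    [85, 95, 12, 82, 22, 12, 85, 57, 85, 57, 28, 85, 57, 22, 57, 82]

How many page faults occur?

8

85: miss, frames [85]
95: miss, frames [85, 95]
12: miss, frames [85, 95, 12]
82: miss, frames [85, 95, 12, 82]
22: miss, frames [85, 95, 12, 82, 22]
12: hit
85: hit
57: miss, evict 95, frames [82, 22, 12, 85, 57]
85: hit
57: hit
28: miss, evict 82, frames [22, 12, 85, 57, 28]
85: hit
57: hit
22: hit
57: hit
82: miss, evict 12, frames [28, 85, 22, 57, 82]
Page faults: 8.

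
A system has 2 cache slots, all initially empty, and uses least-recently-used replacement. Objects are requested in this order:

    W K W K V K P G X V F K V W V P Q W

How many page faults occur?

14

W -> miss, frames (W)
K -> miss, frames (W K)
W -> hit
K -> hit
V -> miss, evict W, frames (K V)
K -> hit
P -> miss, evict V, frames (K P)
G -> miss, evict K, frames (P G)
X -> miss, evict P, frames (G X)
V -> miss, evict G, frames (X V)
F -> miss, evict X, frames (V F)
K -> miss, evict V, frames (F K)
V -> miss, evict F, frames (K V)
W -> miss, evict K, frames (V W)
V -> hit
P -> miss, evict W, frames (V P)
Q -> miss, evict V, frames (P Q)
W -> miss, evict P, frames (Q W)
Page faults: 14.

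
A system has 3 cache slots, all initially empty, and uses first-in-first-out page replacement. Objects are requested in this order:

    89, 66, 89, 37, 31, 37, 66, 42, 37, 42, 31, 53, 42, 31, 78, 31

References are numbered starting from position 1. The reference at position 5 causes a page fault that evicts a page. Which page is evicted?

89

pos 1: 89 → fault, frames [89]
pos 2: 66 → fault, frames [89, 66]
pos 3: 89 → hit
pos 4: 37 → fault, frames [89, 66, 37]
pos 5: 31 → fault, evict 89, frames [66, 37, 31]
At position 5, page 89 is evicted.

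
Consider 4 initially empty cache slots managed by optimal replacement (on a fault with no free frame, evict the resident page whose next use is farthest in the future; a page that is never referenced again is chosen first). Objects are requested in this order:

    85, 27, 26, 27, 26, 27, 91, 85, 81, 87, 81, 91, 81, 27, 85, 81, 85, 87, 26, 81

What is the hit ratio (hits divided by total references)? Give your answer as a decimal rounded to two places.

85: miss, frames [85]
27: miss, frames [85, 27]
26: miss, frames [85, 27, 26]
27: hit
26: hit
27: hit
91: miss, frames [85, 27, 26, 91]
85: hit
81: miss, evict 26, frames [85, 27, 91, 81]
87: miss, evict 85, frames [27, 91, 81, 87]
81: hit
91: hit
81: hit
27: hit
85: miss, evict 91, frames [27, 81, 87, 85]
81: hit
85: hit
87: hit
26: miss, evict 85, frames [27, 81, 87, 26]
81: hit
Hits: 12 of 20 references → 12/20 = 0.6000.

0.60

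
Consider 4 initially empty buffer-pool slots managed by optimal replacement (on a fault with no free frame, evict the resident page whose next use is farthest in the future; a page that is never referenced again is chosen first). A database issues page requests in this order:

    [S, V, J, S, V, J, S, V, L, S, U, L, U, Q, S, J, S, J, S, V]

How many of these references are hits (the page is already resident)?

13

S → fault, frames {S}
V → fault, frames {S,V}
J → fault, frames {S,V,J}
S → hit
V → hit
J → hit
S → hit
V → hit
L → fault, frames {S,V,J,L}
S → hit
U → fault, evict V, frames {S,J,L,U}
L → hit
U → hit
Q → fault, evict U, frames {S,J,L,Q}
S → hit
J → hit
S → hit
J → hit
S → hit
V → fault, evict Q, frames {S,J,L,V}
Hits: 13.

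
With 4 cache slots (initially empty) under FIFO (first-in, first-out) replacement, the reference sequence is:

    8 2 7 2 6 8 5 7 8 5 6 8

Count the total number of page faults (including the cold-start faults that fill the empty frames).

8: miss, frames (8)
2: miss, frames (8 2)
7: miss, frames (8 2 7)
2: hit
6: miss, frames (8 2 7 6)
8: hit
5: miss, evict 8, frames (2 7 6 5)
7: hit
8: miss, evict 2, frames (7 6 5 8)
5: hit
6: hit
8: hit
Page faults: 6.

6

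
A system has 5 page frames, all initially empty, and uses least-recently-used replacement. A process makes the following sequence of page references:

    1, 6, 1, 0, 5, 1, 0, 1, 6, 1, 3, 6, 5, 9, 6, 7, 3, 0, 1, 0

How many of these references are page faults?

1 -> fault, frames (1)
6 -> fault, frames (1 6)
1 -> hit
0 -> fault, frames (6 1 0)
5 -> fault, frames (6 1 0 5)
1 -> hit
0 -> hit
1 -> hit
6 -> hit
1 -> hit
3 -> fault, frames (5 0 6 1 3)
6 -> hit
5 -> hit
9 -> fault, evict 0, frames (1 3 6 5 9)
6 -> hit
7 -> fault, evict 1, frames (3 5 9 6 7)
3 -> hit
0 -> fault, evict 5, frames (9 6 7 3 0)
1 -> fault, evict 9, frames (6 7 3 0 1)
0 -> hit
Page faults: 9.

9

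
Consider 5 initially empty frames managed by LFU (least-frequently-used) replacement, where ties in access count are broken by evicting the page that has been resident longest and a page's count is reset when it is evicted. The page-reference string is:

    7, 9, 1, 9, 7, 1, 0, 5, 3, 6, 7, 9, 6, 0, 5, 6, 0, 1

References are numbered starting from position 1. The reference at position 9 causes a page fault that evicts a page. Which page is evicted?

0

pos 1: 7: fault, frames {7}
pos 2: 9: fault, frames {7,9}
pos 3: 1: fault, frames {7,9,1}
pos 4: 9: hit
pos 5: 7: hit
pos 6: 1: hit
pos 7: 0: fault, frames {7,9,1,0}
pos 8: 5: fault, frames {7,9,1,0,5}
pos 9: 3: fault, evict 0, frames {7,9,1,5,3}
At position 9, page 0 is evicted.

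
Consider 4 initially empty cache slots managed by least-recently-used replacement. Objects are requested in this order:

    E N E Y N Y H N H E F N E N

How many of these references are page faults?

E -> fault, frames {E}
N -> fault, frames {E,N}
E -> hit
Y -> fault, frames {N,E,Y}
N -> hit
Y -> hit
H -> fault, frames {E,N,Y,H}
N -> hit
H -> hit
E -> hit
F -> fault, evict Y, frames {N,H,E,F}
N -> hit
E -> hit
N -> hit
Page faults: 5.

5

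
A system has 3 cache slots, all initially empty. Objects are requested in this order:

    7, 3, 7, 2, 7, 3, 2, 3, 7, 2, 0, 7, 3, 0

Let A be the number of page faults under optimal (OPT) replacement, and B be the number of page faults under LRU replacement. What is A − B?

-1

Under OPT: F F . F . . . . . . F . . . → 4 faults.
Under LRU: F F . F . . . . . . F . F . → 5 faults.
A − B = 4 − 5 = -1.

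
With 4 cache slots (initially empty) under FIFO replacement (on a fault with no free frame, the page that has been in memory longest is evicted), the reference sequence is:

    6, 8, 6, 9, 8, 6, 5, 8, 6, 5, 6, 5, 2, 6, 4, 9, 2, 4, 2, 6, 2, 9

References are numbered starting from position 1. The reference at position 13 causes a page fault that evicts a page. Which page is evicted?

pos 1: 6 -> miss, frames {6}
pos 2: 8 -> miss, frames {6,8}
pos 3: 6 -> hit
pos 4: 9 -> miss, frames {6,8,9}
pos 5: 8 -> hit
pos 6: 6 -> hit
pos 7: 5 -> miss, frames {6,8,9,5}
pos 8: 8 -> hit
pos 9: 6 -> hit
pos 10: 5 -> hit
pos 11: 6 -> hit
pos 12: 5 -> hit
pos 13: 2 -> miss, evict 6, frames {8,9,5,2}
At position 13, page 6 is evicted.

6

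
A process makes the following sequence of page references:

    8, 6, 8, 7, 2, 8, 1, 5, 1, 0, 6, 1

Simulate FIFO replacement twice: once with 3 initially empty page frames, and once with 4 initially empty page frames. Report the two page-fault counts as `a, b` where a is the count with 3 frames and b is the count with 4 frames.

10, 8

3 frames: F F . F F F F F . F F F → 10 faults.
4 frames: F F . F F . F F . F F . → 8 faults.
8 < 10: adding a frame reduced faults, as is typical.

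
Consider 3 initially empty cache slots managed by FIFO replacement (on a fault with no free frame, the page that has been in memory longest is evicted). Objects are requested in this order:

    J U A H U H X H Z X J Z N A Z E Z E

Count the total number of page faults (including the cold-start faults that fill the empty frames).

11

J: miss, frames (J)
U: miss, frames (J U)
A: miss, frames (J U A)
H: miss, evict J, frames (U A H)
U: hit
H: hit
X: miss, evict U, frames (A H X)
H: hit
Z: miss, evict A, frames (H X Z)
X: hit
J: miss, evict H, frames (X Z J)
Z: hit
N: miss, evict X, frames (Z J N)
A: miss, evict Z, frames (J N A)
Z: miss, evict J, frames (N A Z)
E: miss, evict N, frames (A Z E)
Z: hit
E: hit
Page faults: 11.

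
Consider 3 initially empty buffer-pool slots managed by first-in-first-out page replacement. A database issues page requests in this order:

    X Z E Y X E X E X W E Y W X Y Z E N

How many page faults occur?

12

X -> miss, frames {X}
Z -> miss, frames {X,Z}
E -> miss, frames {X,Z,E}
Y -> miss, evict X, frames {Z,E,Y}
X -> miss, evict Z, frames {E,Y,X}
E -> hit
X -> hit
E -> hit
X -> hit
W -> miss, evict E, frames {Y,X,W}
E -> miss, evict Y, frames {X,W,E}
Y -> miss, evict X, frames {W,E,Y}
W -> hit
X -> miss, evict W, frames {E,Y,X}
Y -> hit
Z -> miss, evict E, frames {Y,X,Z}
E -> miss, evict Y, frames {X,Z,E}
N -> miss, evict X, frames {Z,E,N}
Page faults: 12.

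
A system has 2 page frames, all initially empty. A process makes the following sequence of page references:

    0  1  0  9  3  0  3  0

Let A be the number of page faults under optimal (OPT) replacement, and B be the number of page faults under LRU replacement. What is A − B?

-1

Under OPT: F F . F F . . . → 4 faults.
Under LRU: F F . F F F . . → 5 faults.
A − B = 4 − 5 = -1.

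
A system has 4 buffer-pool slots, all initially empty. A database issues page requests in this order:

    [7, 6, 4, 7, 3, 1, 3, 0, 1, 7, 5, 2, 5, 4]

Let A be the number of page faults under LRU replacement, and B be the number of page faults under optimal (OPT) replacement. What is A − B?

1

Under LRU: F F F . F F . F . . F F . F → 9 faults.
Under OPT: F F F . F F . F . . F F . . → 8 faults.
A − B = 9 − 8 = 1.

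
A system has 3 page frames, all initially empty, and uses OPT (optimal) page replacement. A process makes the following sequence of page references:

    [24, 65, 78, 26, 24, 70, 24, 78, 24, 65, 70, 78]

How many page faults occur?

24 → miss, frames {24}
65 → miss, frames {24,65}
78 → miss, frames {24,65,78}
26 → miss, evict 65, frames {24,78,26}
24 → hit
70 → miss, evict 26, frames {24,78,70}
24 → hit
78 → hit
24 → hit
65 → miss, evict 24, frames {78,70,65}
70 → hit
78 → hit
Page faults: 6.

6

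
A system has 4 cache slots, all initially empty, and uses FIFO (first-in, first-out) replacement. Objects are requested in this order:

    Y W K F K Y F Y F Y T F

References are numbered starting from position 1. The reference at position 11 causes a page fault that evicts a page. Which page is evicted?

pos 1: Y → miss, frames {Y}
pos 2: W → miss, frames {Y,W}
pos 3: K → miss, frames {Y,W,K}
pos 4: F → miss, frames {Y,W,K,F}
pos 5: K → hit
pos 6: Y → hit
pos 7: F → hit
pos 8: Y → hit
pos 9: F → hit
pos 10: Y → hit
pos 11: T → miss, evict Y, frames {W,K,F,T}
At position 11, page Y is evicted.

Y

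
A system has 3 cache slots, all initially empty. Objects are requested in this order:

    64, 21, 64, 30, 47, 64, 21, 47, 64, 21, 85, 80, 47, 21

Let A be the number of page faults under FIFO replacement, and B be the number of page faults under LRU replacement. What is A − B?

Under FIFO: F F . F F F F . . . F F F F → 10 faults.
Under LRU: F F . F F . F . . . F F F F → 9 faults.
A − B = 10 − 9 = 1.

1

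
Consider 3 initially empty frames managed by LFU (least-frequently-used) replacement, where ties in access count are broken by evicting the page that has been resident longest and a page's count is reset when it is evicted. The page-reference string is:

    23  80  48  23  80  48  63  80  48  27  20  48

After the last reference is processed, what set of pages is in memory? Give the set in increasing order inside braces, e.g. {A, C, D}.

{20, 48, 80}

23 → miss, frames [23]
80 → miss, frames [23, 80]
48 → miss, frames [23, 80, 48]
23 → hit
80 → hit
48 → hit
63 → miss, evict 23, frames [80, 48, 63]
80 → hit
48 → hit
27 → miss, evict 63, frames [80, 48, 27]
20 → miss, evict 27, frames [80, 48, 20]
48 → hit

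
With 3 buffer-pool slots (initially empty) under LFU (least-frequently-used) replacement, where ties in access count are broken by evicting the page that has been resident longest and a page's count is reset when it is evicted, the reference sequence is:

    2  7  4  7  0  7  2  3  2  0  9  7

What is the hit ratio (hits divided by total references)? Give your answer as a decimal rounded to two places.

0.33

2 -> fault, frames {2}
7 -> fault, frames {2,7}
4 -> fault, frames {2,7,4}
7 -> hit
0 -> fault, evict 2, frames {7,4,0}
7 -> hit
2 -> fault, evict 4, frames {7,0,2}
3 -> fault, evict 0, frames {7,2,3}
2 -> hit
0 -> fault, evict 3, frames {7,2,0}
9 -> fault, evict 0, frames {7,2,9}
7 -> hit
Hits: 4 of 12 references → 4/12 = 0.3333.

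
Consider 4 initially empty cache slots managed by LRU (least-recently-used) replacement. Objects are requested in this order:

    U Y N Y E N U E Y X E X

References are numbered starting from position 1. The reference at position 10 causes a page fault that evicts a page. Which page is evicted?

pos 1: U: miss, frames [U]
pos 2: Y: miss, frames [U, Y]
pos 3: N: miss, frames [U, Y, N]
pos 4: Y: hit
pos 5: E: miss, frames [U, N, Y, E]
pos 6: N: hit
pos 7: U: hit
pos 8: E: hit
pos 9: Y: hit
pos 10: X: miss, evict N, frames [U, E, Y, X]
At position 10, page N is evicted.

N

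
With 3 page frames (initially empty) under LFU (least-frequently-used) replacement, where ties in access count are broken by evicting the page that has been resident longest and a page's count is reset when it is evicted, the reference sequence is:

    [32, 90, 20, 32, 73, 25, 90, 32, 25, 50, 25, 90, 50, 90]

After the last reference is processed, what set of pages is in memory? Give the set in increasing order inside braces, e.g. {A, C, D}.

{25, 32, 90}

32 → miss, frames [32]
90 → miss, frames [32, 90]
20 → miss, frames [32, 90, 20]
32 → hit
73 → miss, evict 90, frames [32, 20, 73]
25 → miss, evict 20, frames [32, 73, 25]
90 → miss, evict 73, frames [32, 25, 90]
32 → hit
25 → hit
50 → miss, evict 90, frames [32, 25, 50]
25 → hit
90 → miss, evict 50, frames [32, 25, 90]
50 → miss, evict 90, frames [32, 25, 50]
90 → miss, evict 50, frames [32, 25, 90]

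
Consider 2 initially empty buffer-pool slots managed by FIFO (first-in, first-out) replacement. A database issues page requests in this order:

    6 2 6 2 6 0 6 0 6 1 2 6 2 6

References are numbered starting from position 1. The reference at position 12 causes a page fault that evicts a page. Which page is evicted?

1

pos 1: 6 -> fault, frames [6]
pos 2: 2 -> fault, frames [6, 2]
pos 3: 6 -> hit
pos 4: 2 -> hit
pos 5: 6 -> hit
pos 6: 0 -> fault, evict 6, frames [2, 0]
pos 7: 6 -> fault, evict 2, frames [0, 6]
pos 8: 0 -> hit
pos 9: 6 -> hit
pos 10: 1 -> fault, evict 0, frames [6, 1]
pos 11: 2 -> fault, evict 6, frames [1, 2]
pos 12: 6 -> fault, evict 1, frames [2, 6]
At position 12, page 1 is evicted.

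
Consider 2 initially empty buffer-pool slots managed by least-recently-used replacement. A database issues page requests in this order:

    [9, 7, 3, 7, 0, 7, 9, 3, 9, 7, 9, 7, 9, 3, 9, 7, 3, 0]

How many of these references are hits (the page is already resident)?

7

9: fault, frames (9)
7: fault, frames (9 7)
3: fault, evict 9, frames (7 3)
7: hit
0: fault, evict 3, frames (7 0)
7: hit
9: fault, evict 0, frames (7 9)
3: fault, evict 7, frames (9 3)
9: hit
7: fault, evict 3, frames (9 7)
9: hit
7: hit
9: hit
3: fault, evict 7, frames (9 3)
9: hit
7: fault, evict 3, frames (9 7)
3: fault, evict 9, frames (7 3)
0: fault, evict 7, frames (3 0)
Hits: 7.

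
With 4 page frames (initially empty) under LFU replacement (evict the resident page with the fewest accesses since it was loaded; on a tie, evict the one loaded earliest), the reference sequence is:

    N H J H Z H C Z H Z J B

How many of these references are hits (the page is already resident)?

N: fault, frames (N)
H: fault, frames (N H)
J: fault, frames (N H J)
H: hit
Z: fault, frames (N H J Z)
H: hit
C: fault, evict N, frames (H J Z C)
Z: hit
H: hit
Z: hit
J: hit
B: fault, evict C, frames (H J Z B)
Hits: 6.

6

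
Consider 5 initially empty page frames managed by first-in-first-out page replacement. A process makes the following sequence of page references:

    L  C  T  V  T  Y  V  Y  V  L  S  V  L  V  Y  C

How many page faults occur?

8

L → miss, frames (L)
C → miss, frames (L C)
T → miss, frames (L C T)
V → miss, frames (L C T V)
T → hit
Y → miss, frames (L C T V Y)
V → hit
Y → hit
V → hit
L → hit
S → miss, evict L, frames (C T V Y S)
V → hit
L → miss, evict C, frames (T V Y S L)
V → hit
Y → hit
C → miss, evict T, frames (V Y S L C)
Page faults: 8.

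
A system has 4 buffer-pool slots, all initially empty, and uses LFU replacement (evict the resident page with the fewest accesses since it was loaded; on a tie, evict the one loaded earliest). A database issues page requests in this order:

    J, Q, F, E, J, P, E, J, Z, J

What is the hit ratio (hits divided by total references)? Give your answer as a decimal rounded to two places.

J: miss, frames [J]
Q: miss, frames [J, Q]
F: miss, frames [J, Q, F]
E: miss, frames [J, Q, F, E]
J: hit
P: miss, evict Q, frames [J, F, E, P]
E: hit
J: hit
Z: miss, evict F, frames [J, E, P, Z]
J: hit
Hits: 4 of 10 references → 4/10 = 0.4000.

0.40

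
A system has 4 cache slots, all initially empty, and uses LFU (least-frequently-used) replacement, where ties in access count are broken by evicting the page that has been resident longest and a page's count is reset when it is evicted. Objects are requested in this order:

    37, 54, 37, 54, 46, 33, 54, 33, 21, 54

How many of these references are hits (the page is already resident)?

37: fault, frames [37]
54: fault, frames [37, 54]
37: hit
54: hit
46: fault, frames [37, 54, 46]
33: fault, frames [37, 54, 46, 33]
54: hit
33: hit
21: fault, evict 46, frames [37, 54, 33, 21]
54: hit
Hits: 5.

5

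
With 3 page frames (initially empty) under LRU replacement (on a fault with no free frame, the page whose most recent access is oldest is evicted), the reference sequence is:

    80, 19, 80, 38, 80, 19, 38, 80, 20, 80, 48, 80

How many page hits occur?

7

80 -> miss, frames [80]
19 -> miss, frames [80, 19]
80 -> hit
38 -> miss, frames [19, 80, 38]
80 -> hit
19 -> hit
38 -> hit
80 -> hit
20 -> miss, evict 19, frames [38, 80, 20]
80 -> hit
48 -> miss, evict 38, frames [20, 80, 48]
80 -> hit
Hits: 7.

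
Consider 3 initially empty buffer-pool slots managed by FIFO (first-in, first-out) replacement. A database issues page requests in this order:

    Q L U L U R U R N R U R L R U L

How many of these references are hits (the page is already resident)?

9

Q → fault, frames (Q)
L → fault, frames (Q L)
U → fault, frames (Q L U)
L → hit
U → hit
R → fault, evict Q, frames (L U R)
U → hit
R → hit
N → fault, evict L, frames (U R N)
R → hit
U → hit
R → hit
L → fault, evict U, frames (R N L)
R → hit
U → fault, evict R, frames (N L U)
L → hit
Hits: 9.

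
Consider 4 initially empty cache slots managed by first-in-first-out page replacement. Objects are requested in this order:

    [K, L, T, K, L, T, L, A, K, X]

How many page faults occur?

K -> miss, frames [K]
L -> miss, frames [K, L]
T -> miss, frames [K, L, T]
K -> hit
L -> hit
T -> hit
L -> hit
A -> miss, frames [K, L, T, A]
K -> hit
X -> miss, evict K, frames [L, T, A, X]
Page faults: 5.

5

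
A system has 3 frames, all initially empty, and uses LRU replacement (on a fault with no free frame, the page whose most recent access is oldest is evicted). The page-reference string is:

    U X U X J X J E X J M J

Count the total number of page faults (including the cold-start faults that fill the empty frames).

5

U: miss, frames (U)
X: miss, frames (U X)
U: hit
X: hit
J: miss, frames (U X J)
X: hit
J: hit
E: miss, evict U, frames (X J E)
X: hit
J: hit
M: miss, evict E, frames (X J M)
J: hit
Page faults: 5.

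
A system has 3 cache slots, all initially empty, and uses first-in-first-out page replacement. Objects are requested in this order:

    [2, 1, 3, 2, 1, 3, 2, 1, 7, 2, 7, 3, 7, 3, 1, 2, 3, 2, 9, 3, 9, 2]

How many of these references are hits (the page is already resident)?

13

2 → fault, frames {2}
1 → fault, frames {2,1}
3 → fault, frames {2,1,3}
2 → hit
1 → hit
3 → hit
2 → hit
1 → hit
7 → fault, evict 2, frames {1,3,7}
2 → fault, evict 1, frames {3,7,2}
7 → hit
3 → hit
7 → hit
3 → hit
1 → fault, evict 3, frames {7,2,1}
2 → hit
3 → fault, evict 7, frames {2,1,3}
2 → hit
9 → fault, evict 2, frames {1,3,9}
3 → hit
9 → hit
2 → fault, evict 1, frames {3,9,2}
Hits: 13.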